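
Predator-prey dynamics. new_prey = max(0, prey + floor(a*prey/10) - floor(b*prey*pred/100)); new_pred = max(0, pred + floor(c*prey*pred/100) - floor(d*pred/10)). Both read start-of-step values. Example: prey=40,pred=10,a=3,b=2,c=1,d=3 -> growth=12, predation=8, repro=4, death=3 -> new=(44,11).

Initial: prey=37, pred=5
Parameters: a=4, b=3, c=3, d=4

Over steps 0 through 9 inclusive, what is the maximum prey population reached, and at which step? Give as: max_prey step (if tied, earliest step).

Step 1: prey: 37+14-5=46; pred: 5+5-2=8
Step 2: prey: 46+18-11=53; pred: 8+11-3=16
Step 3: prey: 53+21-25=49; pred: 16+25-6=35
Step 4: prey: 49+19-51=17; pred: 35+51-14=72
Step 5: prey: 17+6-36=0; pred: 72+36-28=80
Step 6: prey: 0+0-0=0; pred: 80+0-32=48
Step 7: prey: 0+0-0=0; pred: 48+0-19=29
Step 8: prey: 0+0-0=0; pred: 29+0-11=18
Step 9: prey: 0+0-0=0; pred: 18+0-7=11
Max prey = 53 at step 2

Answer: 53 2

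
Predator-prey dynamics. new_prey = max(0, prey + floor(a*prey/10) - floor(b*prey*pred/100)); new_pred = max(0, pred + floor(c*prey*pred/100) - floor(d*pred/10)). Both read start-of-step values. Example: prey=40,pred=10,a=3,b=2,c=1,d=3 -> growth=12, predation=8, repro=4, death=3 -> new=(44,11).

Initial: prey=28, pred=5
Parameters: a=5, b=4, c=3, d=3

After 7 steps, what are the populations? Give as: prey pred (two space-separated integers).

Step 1: prey: 28+14-5=37; pred: 5+4-1=8
Step 2: prey: 37+18-11=44; pred: 8+8-2=14
Step 3: prey: 44+22-24=42; pred: 14+18-4=28
Step 4: prey: 42+21-47=16; pred: 28+35-8=55
Step 5: prey: 16+8-35=0; pred: 55+26-16=65
Step 6: prey: 0+0-0=0; pred: 65+0-19=46
Step 7: prey: 0+0-0=0; pred: 46+0-13=33

Answer: 0 33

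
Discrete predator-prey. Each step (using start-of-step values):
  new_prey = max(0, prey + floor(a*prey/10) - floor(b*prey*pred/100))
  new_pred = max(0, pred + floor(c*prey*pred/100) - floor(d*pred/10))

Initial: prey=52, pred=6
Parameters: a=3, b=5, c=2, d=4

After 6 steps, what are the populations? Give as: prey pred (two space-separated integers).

Answer: 0 9

Derivation:
Step 1: prey: 52+15-15=52; pred: 6+6-2=10
Step 2: prey: 52+15-26=41; pred: 10+10-4=16
Step 3: prey: 41+12-32=21; pred: 16+13-6=23
Step 4: prey: 21+6-24=3; pred: 23+9-9=23
Step 5: prey: 3+0-3=0; pred: 23+1-9=15
Step 6: prey: 0+0-0=0; pred: 15+0-6=9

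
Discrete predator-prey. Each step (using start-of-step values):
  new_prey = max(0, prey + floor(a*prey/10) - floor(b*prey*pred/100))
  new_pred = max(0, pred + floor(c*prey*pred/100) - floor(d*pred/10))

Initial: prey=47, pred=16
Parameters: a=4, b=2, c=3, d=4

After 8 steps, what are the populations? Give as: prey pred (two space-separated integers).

Answer: 0 11

Derivation:
Step 1: prey: 47+18-15=50; pred: 16+22-6=32
Step 2: prey: 50+20-32=38; pred: 32+48-12=68
Step 3: prey: 38+15-51=2; pred: 68+77-27=118
Step 4: prey: 2+0-4=0; pred: 118+7-47=78
Step 5: prey: 0+0-0=0; pred: 78+0-31=47
Step 6: prey: 0+0-0=0; pred: 47+0-18=29
Step 7: prey: 0+0-0=0; pred: 29+0-11=18
Step 8: prey: 0+0-0=0; pred: 18+0-7=11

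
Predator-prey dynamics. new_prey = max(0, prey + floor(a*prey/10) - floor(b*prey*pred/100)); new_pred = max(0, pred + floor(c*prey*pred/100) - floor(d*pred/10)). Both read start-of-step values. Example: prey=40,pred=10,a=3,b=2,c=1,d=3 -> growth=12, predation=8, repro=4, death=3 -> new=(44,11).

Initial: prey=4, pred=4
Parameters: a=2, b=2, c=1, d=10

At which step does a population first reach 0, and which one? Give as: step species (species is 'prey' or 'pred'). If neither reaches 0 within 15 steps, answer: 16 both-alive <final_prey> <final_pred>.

Step 1: prey: 4+0-0=4; pred: 4+0-4=0
First extinction: pred at step 1

Answer: 1 pred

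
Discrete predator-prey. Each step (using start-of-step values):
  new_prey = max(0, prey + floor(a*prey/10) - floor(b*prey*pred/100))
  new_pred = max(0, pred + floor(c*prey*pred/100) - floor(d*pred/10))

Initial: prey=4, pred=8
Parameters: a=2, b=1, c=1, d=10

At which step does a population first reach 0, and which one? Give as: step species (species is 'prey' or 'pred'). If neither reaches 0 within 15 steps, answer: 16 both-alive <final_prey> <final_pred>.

Step 1: prey: 4+0-0=4; pred: 8+0-8=0
First extinction: pred at step 1

Answer: 1 pred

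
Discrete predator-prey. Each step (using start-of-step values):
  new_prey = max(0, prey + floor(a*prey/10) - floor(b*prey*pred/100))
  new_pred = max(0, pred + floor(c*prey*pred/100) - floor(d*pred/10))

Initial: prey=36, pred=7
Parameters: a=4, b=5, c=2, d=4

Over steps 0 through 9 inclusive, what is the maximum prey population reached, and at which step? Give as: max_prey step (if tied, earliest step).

Answer: 38 1

Derivation:
Step 1: prey: 36+14-12=38; pred: 7+5-2=10
Step 2: prey: 38+15-19=34; pred: 10+7-4=13
Step 3: prey: 34+13-22=25; pred: 13+8-5=16
Step 4: prey: 25+10-20=15; pred: 16+8-6=18
Step 5: prey: 15+6-13=8; pred: 18+5-7=16
Step 6: prey: 8+3-6=5; pred: 16+2-6=12
Step 7: prey: 5+2-3=4; pred: 12+1-4=9
Step 8: prey: 4+1-1=4; pred: 9+0-3=6
Step 9: prey: 4+1-1=4; pred: 6+0-2=4
Max prey = 38 at step 1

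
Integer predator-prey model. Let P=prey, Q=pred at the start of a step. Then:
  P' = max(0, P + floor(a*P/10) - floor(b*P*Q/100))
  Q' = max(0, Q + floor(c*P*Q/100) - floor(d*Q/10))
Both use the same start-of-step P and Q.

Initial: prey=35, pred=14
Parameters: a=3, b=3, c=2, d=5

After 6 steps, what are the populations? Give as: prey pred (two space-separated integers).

Answer: 12 9

Derivation:
Step 1: prey: 35+10-14=31; pred: 14+9-7=16
Step 2: prey: 31+9-14=26; pred: 16+9-8=17
Step 3: prey: 26+7-13=20; pred: 17+8-8=17
Step 4: prey: 20+6-10=16; pred: 17+6-8=15
Step 5: prey: 16+4-7=13; pred: 15+4-7=12
Step 6: prey: 13+3-4=12; pred: 12+3-6=9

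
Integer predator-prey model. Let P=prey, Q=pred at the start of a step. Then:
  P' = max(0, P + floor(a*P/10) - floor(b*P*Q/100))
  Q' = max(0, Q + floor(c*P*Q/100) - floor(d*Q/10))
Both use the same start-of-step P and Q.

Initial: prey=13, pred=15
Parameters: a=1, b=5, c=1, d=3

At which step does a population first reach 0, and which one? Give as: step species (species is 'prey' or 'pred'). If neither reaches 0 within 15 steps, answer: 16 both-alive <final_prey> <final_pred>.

Answer: 16 both-alive 2 3

Derivation:
Step 1: prey: 13+1-9=5; pred: 15+1-4=12
Step 2: prey: 5+0-3=2; pred: 12+0-3=9
Step 3: prey: 2+0-0=2; pred: 9+0-2=7
Step 4: prey: 2+0-0=2; pred: 7+0-2=5
Step 5: prey: 2+0-0=2; pred: 5+0-1=4
Step 6: prey: 2+0-0=2; pred: 4+0-1=3
Step 7: prey: 2+0-0=2; pred: 3+0-0=3
Steps 8-15: state stable at prey=2, pred=3 (no change)
No extinction within 15 steps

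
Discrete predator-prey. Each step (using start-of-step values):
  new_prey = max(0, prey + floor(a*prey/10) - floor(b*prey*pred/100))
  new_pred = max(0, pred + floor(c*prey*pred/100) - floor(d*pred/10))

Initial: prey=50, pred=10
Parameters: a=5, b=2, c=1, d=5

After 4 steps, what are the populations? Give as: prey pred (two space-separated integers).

Step 1: prey: 50+25-10=65; pred: 10+5-5=10
Step 2: prey: 65+32-13=84; pred: 10+6-5=11
Step 3: prey: 84+42-18=108; pred: 11+9-5=15
Step 4: prey: 108+54-32=130; pred: 15+16-7=24

Answer: 130 24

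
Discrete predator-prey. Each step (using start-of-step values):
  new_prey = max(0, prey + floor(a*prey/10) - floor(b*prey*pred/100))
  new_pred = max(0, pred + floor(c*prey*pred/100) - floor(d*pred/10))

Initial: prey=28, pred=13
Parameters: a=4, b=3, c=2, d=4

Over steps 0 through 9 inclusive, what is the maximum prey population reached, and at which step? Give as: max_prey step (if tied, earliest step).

Step 1: prey: 28+11-10=29; pred: 13+7-5=15
Step 2: prey: 29+11-13=27; pred: 15+8-6=17
Step 3: prey: 27+10-13=24; pred: 17+9-6=20
Step 4: prey: 24+9-14=19; pred: 20+9-8=21
Step 5: prey: 19+7-11=15; pred: 21+7-8=20
Step 6: prey: 15+6-9=12; pred: 20+6-8=18
Step 7: prey: 12+4-6=10; pred: 18+4-7=15
Step 8: prey: 10+4-4=10; pred: 15+3-6=12
Step 9: prey: 10+4-3=11; pred: 12+2-4=10
Max prey = 29 at step 1

Answer: 29 1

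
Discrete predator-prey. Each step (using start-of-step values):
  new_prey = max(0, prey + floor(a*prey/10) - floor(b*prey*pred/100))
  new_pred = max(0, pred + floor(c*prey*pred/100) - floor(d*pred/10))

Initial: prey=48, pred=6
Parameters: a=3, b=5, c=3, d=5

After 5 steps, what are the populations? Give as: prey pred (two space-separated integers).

Step 1: prey: 48+14-14=48; pred: 6+8-3=11
Step 2: prey: 48+14-26=36; pred: 11+15-5=21
Step 3: prey: 36+10-37=9; pred: 21+22-10=33
Step 4: prey: 9+2-14=0; pred: 33+8-16=25
Step 5: prey: 0+0-0=0; pred: 25+0-12=13

Answer: 0 13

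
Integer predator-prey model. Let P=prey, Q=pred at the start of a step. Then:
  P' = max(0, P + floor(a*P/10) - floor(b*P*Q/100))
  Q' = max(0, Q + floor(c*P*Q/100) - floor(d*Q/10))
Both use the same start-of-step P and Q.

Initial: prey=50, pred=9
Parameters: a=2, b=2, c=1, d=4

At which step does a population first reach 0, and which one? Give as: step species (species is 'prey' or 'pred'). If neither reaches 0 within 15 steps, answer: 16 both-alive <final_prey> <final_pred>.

Step 1: prey: 50+10-9=51; pred: 9+4-3=10
Step 2: prey: 51+10-10=51; pred: 10+5-4=11
Step 3: prey: 51+10-11=50; pred: 11+5-4=12
Step 4: prey: 50+10-12=48; pred: 12+6-4=14
Step 5: prey: 48+9-13=44; pred: 14+6-5=15
Step 6: prey: 44+8-13=39; pred: 15+6-6=15
Step 7: prey: 39+7-11=35; pred: 15+5-6=14
Step 8: prey: 35+7-9=33; pred: 14+4-5=13
Step 9: prey: 33+6-8=31; pred: 13+4-5=12
Step 10: prey: 31+6-7=30; pred: 12+3-4=11
Step 11: prey: 30+6-6=30; pred: 11+3-4=10
Step 12: prey: 30+6-6=30; pred: 10+3-4=9
Step 13: prey: 30+6-5=31; pred: 9+2-3=8
Step 14: prey: 31+6-4=33; pred: 8+2-3=7
Step 15: prey: 33+6-4=35; pred: 7+2-2=7
No extinction within 15 steps

Answer: 16 both-alive 35 7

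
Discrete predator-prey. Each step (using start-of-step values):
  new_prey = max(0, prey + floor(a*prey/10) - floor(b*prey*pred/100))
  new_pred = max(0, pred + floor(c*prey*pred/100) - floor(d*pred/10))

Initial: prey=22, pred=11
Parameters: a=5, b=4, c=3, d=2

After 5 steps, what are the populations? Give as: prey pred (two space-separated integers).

Step 1: prey: 22+11-9=24; pred: 11+7-2=16
Step 2: prey: 24+12-15=21; pred: 16+11-3=24
Step 3: prey: 21+10-20=11; pred: 24+15-4=35
Step 4: prey: 11+5-15=1; pred: 35+11-7=39
Step 5: prey: 1+0-1=0; pred: 39+1-7=33

Answer: 0 33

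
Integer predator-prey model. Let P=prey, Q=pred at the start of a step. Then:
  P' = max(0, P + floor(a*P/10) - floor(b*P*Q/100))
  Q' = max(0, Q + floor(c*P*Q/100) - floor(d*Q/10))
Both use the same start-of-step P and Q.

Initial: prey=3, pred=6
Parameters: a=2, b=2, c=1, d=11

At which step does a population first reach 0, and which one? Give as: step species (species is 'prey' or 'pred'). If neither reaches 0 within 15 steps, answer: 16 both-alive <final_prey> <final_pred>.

Answer: 1 pred

Derivation:
Step 1: prey: 3+0-0=3; pred: 6+0-6=0
First extinction: pred at step 1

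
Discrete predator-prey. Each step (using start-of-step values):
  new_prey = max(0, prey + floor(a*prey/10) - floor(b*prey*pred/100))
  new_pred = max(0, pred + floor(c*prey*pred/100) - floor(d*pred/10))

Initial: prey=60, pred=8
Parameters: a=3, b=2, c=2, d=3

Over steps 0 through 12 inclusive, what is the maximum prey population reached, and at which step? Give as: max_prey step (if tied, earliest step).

Step 1: prey: 60+18-9=69; pred: 8+9-2=15
Step 2: prey: 69+20-20=69; pred: 15+20-4=31
Step 3: prey: 69+20-42=47; pred: 31+42-9=64
Step 4: prey: 47+14-60=1; pred: 64+60-19=105
Step 5: prey: 1+0-2=0; pred: 105+2-31=76
Step 6: prey: 0+0-0=0; pred: 76+0-22=54
Step 7: prey: 0+0-0=0; pred: 54+0-16=38
Step 8: prey: 0+0-0=0; pred: 38+0-11=27
Step 9: prey: 0+0-0=0; pred: 27+0-8=19
Step 10: prey: 0+0-0=0; pred: 19+0-5=14
Step 11: prey: 0+0-0=0; pred: 14+0-4=10
Step 12: prey: 0+0-0=0; pred: 10+0-3=7
Max prey = 69 at step 1

Answer: 69 1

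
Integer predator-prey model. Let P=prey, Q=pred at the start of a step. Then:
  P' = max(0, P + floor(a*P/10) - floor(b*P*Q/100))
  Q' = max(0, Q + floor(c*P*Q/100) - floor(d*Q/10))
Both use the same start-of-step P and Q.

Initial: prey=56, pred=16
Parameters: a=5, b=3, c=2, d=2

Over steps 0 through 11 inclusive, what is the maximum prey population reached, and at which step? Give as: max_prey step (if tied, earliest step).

Answer: 58 1

Derivation:
Step 1: prey: 56+28-26=58; pred: 16+17-3=30
Step 2: prey: 58+29-52=35; pred: 30+34-6=58
Step 3: prey: 35+17-60=0; pred: 58+40-11=87
Step 4: prey: 0+0-0=0; pred: 87+0-17=70
Step 5: prey: 0+0-0=0; pred: 70+0-14=56
Step 6: prey: 0+0-0=0; pred: 56+0-11=45
Step 7: prey: 0+0-0=0; pred: 45+0-9=36
Step 8: prey: 0+0-0=0; pred: 36+0-7=29
Step 9: prey: 0+0-0=0; pred: 29+0-5=24
Step 10: prey: 0+0-0=0; pred: 24+0-4=20
Step 11: prey: 0+0-0=0; pred: 20+0-4=16
Max prey = 58 at step 1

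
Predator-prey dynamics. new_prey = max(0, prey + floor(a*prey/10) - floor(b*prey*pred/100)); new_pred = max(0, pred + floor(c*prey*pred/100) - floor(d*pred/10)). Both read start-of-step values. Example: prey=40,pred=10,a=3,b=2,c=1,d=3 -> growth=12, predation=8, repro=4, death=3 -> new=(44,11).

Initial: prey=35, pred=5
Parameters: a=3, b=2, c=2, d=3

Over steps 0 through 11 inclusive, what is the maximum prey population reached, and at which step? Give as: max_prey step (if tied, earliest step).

Step 1: prey: 35+10-3=42; pred: 5+3-1=7
Step 2: prey: 42+12-5=49; pred: 7+5-2=10
Step 3: prey: 49+14-9=54; pred: 10+9-3=16
Step 4: prey: 54+16-17=53; pred: 16+17-4=29
Step 5: prey: 53+15-30=38; pred: 29+30-8=51
Step 6: prey: 38+11-38=11; pred: 51+38-15=74
Step 7: prey: 11+3-16=0; pred: 74+16-22=68
Step 8: prey: 0+0-0=0; pred: 68+0-20=48
Step 9: prey: 0+0-0=0; pred: 48+0-14=34
Step 10: prey: 0+0-0=0; pred: 34+0-10=24
Step 11: prey: 0+0-0=0; pred: 24+0-7=17
Max prey = 54 at step 3

Answer: 54 3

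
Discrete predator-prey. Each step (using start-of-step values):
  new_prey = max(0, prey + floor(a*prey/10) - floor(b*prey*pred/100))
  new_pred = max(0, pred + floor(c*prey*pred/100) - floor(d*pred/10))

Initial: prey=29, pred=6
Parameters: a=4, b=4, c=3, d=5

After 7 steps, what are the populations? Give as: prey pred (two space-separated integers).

Answer: 1 11

Derivation:
Step 1: prey: 29+11-6=34; pred: 6+5-3=8
Step 2: prey: 34+13-10=37; pred: 8+8-4=12
Step 3: prey: 37+14-17=34; pred: 12+13-6=19
Step 4: prey: 34+13-25=22; pred: 19+19-9=29
Step 5: prey: 22+8-25=5; pred: 29+19-14=34
Step 6: prey: 5+2-6=1; pred: 34+5-17=22
Step 7: prey: 1+0-0=1; pred: 22+0-11=11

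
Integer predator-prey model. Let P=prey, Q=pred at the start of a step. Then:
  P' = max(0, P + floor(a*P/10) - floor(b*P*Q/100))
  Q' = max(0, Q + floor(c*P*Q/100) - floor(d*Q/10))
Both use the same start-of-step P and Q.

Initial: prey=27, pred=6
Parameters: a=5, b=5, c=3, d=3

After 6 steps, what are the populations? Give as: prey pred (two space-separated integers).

Answer: 0 25

Derivation:
Step 1: prey: 27+13-8=32; pred: 6+4-1=9
Step 2: prey: 32+16-14=34; pred: 9+8-2=15
Step 3: prey: 34+17-25=26; pred: 15+15-4=26
Step 4: prey: 26+13-33=6; pred: 26+20-7=39
Step 5: prey: 6+3-11=0; pred: 39+7-11=35
Step 6: prey: 0+0-0=0; pred: 35+0-10=25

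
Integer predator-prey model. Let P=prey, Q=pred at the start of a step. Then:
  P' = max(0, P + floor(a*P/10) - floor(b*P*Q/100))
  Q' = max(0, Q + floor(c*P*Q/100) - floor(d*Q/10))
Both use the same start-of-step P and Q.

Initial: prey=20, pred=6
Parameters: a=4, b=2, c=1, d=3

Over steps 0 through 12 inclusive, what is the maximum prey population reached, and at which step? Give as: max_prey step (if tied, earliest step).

Answer: 108 8

Derivation:
Step 1: prey: 20+8-2=26; pred: 6+1-1=6
Step 2: prey: 26+10-3=33; pred: 6+1-1=6
Step 3: prey: 33+13-3=43; pred: 6+1-1=6
Step 4: prey: 43+17-5=55; pred: 6+2-1=7
Step 5: prey: 55+22-7=70; pred: 7+3-2=8
Step 6: prey: 70+28-11=87; pred: 8+5-2=11
Step 7: prey: 87+34-19=102; pred: 11+9-3=17
Step 8: prey: 102+40-34=108; pred: 17+17-5=29
Step 9: prey: 108+43-62=89; pred: 29+31-8=52
Step 10: prey: 89+35-92=32; pred: 52+46-15=83
Step 11: prey: 32+12-53=0; pred: 83+26-24=85
Step 12: prey: 0+0-0=0; pred: 85+0-25=60
Max prey = 108 at step 8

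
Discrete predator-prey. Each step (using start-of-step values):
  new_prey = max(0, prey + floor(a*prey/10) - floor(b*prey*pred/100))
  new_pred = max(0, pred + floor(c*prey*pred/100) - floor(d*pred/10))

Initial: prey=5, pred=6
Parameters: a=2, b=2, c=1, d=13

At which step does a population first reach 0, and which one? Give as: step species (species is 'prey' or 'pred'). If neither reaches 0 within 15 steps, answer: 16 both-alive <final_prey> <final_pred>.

Answer: 1 pred

Derivation:
Step 1: prey: 5+1-0=6; pred: 6+0-7=0
First extinction: pred at step 1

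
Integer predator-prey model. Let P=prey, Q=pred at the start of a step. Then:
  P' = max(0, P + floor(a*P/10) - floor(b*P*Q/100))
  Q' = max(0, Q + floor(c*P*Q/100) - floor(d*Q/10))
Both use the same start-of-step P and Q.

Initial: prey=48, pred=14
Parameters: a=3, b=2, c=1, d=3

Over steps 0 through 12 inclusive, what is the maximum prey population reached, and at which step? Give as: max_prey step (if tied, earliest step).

Step 1: prey: 48+14-13=49; pred: 14+6-4=16
Step 2: prey: 49+14-15=48; pred: 16+7-4=19
Step 3: prey: 48+14-18=44; pred: 19+9-5=23
Step 4: prey: 44+13-20=37; pred: 23+10-6=27
Step 5: prey: 37+11-19=29; pred: 27+9-8=28
Step 6: prey: 29+8-16=21; pred: 28+8-8=28
Step 7: prey: 21+6-11=16; pred: 28+5-8=25
Step 8: prey: 16+4-8=12; pred: 25+4-7=22
Step 9: prey: 12+3-5=10; pred: 22+2-6=18
Step 10: prey: 10+3-3=10; pred: 18+1-5=14
Step 11: prey: 10+3-2=11; pred: 14+1-4=11
Step 12: prey: 11+3-2=12; pred: 11+1-3=9
Max prey = 49 at step 1

Answer: 49 1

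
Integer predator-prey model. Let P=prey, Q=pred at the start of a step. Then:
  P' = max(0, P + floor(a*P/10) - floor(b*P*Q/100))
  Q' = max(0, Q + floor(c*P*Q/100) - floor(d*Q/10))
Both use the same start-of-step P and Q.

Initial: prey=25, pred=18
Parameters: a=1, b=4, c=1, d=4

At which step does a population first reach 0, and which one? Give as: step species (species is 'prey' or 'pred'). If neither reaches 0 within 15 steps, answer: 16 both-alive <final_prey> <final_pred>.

Answer: 16 both-alive 3 2

Derivation:
Step 1: prey: 25+2-18=9; pred: 18+4-7=15
Step 2: prey: 9+0-5=4; pred: 15+1-6=10
Step 3: prey: 4+0-1=3; pred: 10+0-4=6
Step 4: prey: 3+0-0=3; pred: 6+0-2=4
Step 5: prey: 3+0-0=3; pred: 4+0-1=3
Step 6: prey: 3+0-0=3; pred: 3+0-1=2
Step 7: prey: 3+0-0=3; pred: 2+0-0=2
Steps 8-15: state stable at prey=3, pred=2 (no change)
No extinction within 15 steps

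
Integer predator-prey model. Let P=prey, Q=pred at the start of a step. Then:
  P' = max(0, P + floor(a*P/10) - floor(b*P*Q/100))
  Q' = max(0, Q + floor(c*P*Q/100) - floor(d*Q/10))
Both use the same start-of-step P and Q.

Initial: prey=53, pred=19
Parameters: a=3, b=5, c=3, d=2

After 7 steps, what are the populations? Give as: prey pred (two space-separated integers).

Step 1: prey: 53+15-50=18; pred: 19+30-3=46
Step 2: prey: 18+5-41=0; pred: 46+24-9=61
Step 3: prey: 0+0-0=0; pred: 61+0-12=49
Step 4: prey: 0+0-0=0; pred: 49+0-9=40
Step 5: prey: 0+0-0=0; pred: 40+0-8=32
Step 6: prey: 0+0-0=0; pred: 32+0-6=26
Step 7: prey: 0+0-0=0; pred: 26+0-5=21

Answer: 0 21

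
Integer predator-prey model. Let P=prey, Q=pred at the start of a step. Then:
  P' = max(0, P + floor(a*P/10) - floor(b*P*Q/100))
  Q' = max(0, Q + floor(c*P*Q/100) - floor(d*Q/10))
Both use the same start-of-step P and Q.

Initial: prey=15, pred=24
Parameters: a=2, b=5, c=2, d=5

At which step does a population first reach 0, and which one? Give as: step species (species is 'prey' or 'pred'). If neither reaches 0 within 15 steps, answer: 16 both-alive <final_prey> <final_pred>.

Step 1: prey: 15+3-18=0; pred: 24+7-12=19
First extinction: prey at step 1

Answer: 1 prey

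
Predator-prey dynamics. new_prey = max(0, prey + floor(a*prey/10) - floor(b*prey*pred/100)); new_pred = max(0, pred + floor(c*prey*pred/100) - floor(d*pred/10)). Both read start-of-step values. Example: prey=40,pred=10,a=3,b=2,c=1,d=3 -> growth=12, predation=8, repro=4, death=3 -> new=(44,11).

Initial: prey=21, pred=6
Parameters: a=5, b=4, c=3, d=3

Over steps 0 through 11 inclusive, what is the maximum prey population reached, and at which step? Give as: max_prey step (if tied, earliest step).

Step 1: prey: 21+10-5=26; pred: 6+3-1=8
Step 2: prey: 26+13-8=31; pred: 8+6-2=12
Step 3: prey: 31+15-14=32; pred: 12+11-3=20
Step 4: prey: 32+16-25=23; pred: 20+19-6=33
Step 5: prey: 23+11-30=4; pred: 33+22-9=46
Step 6: prey: 4+2-7=0; pred: 46+5-13=38
Step 7: prey: 0+0-0=0; pred: 38+0-11=27
Step 8: prey: 0+0-0=0; pred: 27+0-8=19
Step 9: prey: 0+0-0=0; pred: 19+0-5=14
Step 10: prey: 0+0-0=0; pred: 14+0-4=10
Step 11: prey: 0+0-0=0; pred: 10+0-3=7
Max prey = 32 at step 3

Answer: 32 3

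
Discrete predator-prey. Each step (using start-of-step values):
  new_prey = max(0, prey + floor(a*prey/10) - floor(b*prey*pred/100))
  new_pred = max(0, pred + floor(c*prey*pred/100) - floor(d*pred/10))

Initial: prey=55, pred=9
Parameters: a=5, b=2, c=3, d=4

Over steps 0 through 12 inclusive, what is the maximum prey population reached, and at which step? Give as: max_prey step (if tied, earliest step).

Answer: 80 2

Derivation:
Step 1: prey: 55+27-9=73; pred: 9+14-3=20
Step 2: prey: 73+36-29=80; pred: 20+43-8=55
Step 3: prey: 80+40-88=32; pred: 55+132-22=165
Step 4: prey: 32+16-105=0; pred: 165+158-66=257
Step 5: prey: 0+0-0=0; pred: 257+0-102=155
Step 6: prey: 0+0-0=0; pred: 155+0-62=93
Step 7: prey: 0+0-0=0; pred: 93+0-37=56
Step 8: prey: 0+0-0=0; pred: 56+0-22=34
Step 9: prey: 0+0-0=0; pred: 34+0-13=21
Step 10: prey: 0+0-0=0; pred: 21+0-8=13
Step 11: prey: 0+0-0=0; pred: 13+0-5=8
Step 12: prey: 0+0-0=0; pred: 8+0-3=5
Max prey = 80 at step 2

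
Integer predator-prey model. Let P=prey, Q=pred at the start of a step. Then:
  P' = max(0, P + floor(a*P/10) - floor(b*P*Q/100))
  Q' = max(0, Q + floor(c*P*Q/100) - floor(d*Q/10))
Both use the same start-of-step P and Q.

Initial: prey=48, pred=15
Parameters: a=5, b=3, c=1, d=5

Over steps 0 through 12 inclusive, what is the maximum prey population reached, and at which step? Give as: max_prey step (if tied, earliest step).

Step 1: prey: 48+24-21=51; pred: 15+7-7=15
Step 2: prey: 51+25-22=54; pred: 15+7-7=15
Step 3: prey: 54+27-24=57; pred: 15+8-7=16
Step 4: prey: 57+28-27=58; pred: 16+9-8=17
Step 5: prey: 58+29-29=58; pred: 17+9-8=18
Step 6: prey: 58+29-31=56; pred: 18+10-9=19
Step 7: prey: 56+28-31=53; pred: 19+10-9=20
Step 8: prey: 53+26-31=48; pred: 20+10-10=20
Step 9: prey: 48+24-28=44; pred: 20+9-10=19
Step 10: prey: 44+22-25=41; pred: 19+8-9=18
Step 11: prey: 41+20-22=39; pred: 18+7-9=16
Step 12: prey: 39+19-18=40; pred: 16+6-8=14
Max prey = 58 at step 4

Answer: 58 4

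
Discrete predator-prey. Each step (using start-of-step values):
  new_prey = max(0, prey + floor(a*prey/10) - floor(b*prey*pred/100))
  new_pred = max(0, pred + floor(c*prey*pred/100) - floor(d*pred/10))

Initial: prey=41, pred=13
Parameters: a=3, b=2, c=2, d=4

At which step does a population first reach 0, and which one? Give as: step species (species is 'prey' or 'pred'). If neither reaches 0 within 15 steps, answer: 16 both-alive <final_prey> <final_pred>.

Answer: 16 both-alive 2 2

Derivation:
Step 1: prey: 41+12-10=43; pred: 13+10-5=18
Step 2: prey: 43+12-15=40; pred: 18+15-7=26
Step 3: prey: 40+12-20=32; pred: 26+20-10=36
Step 4: prey: 32+9-23=18; pred: 36+23-14=45
Step 5: prey: 18+5-16=7; pred: 45+16-18=43
Step 6: prey: 7+2-6=3; pred: 43+6-17=32
Step 7: prey: 3+0-1=2; pred: 32+1-12=21
Step 8: prey: 2+0-0=2; pred: 21+0-8=13
Step 9: prey: 2+0-0=2; pred: 13+0-5=8
Step 10: prey: 2+0-0=2; pred: 8+0-3=5
Step 11: prey: 2+0-0=2; pred: 5+0-2=3
Step 12: prey: 2+0-0=2; pred: 3+0-1=2
Step 13: prey: 2+0-0=2; pred: 2+0-0=2
Steps 14-15: state stable at prey=2, pred=2 (no change)
No extinction within 15 steps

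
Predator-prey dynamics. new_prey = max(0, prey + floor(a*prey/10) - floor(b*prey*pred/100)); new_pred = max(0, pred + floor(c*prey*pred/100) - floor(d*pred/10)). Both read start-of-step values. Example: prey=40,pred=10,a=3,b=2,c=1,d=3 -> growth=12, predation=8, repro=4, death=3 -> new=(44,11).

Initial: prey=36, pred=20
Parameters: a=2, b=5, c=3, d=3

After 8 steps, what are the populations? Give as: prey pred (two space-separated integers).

Step 1: prey: 36+7-36=7; pred: 20+21-6=35
Step 2: prey: 7+1-12=0; pred: 35+7-10=32
Step 3: prey: 0+0-0=0; pred: 32+0-9=23
Step 4: prey: 0+0-0=0; pred: 23+0-6=17
Step 5: prey: 0+0-0=0; pred: 17+0-5=12
Step 6: prey: 0+0-0=0; pred: 12+0-3=9
Step 7: prey: 0+0-0=0; pred: 9+0-2=7
Step 8: prey: 0+0-0=0; pred: 7+0-2=5

Answer: 0 5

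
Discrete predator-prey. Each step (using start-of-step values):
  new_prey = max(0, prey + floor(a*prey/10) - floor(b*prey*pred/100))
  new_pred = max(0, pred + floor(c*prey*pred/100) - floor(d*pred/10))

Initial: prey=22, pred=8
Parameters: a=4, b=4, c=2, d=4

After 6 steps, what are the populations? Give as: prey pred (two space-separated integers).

Answer: 27 13

Derivation:
Step 1: prey: 22+8-7=23; pred: 8+3-3=8
Step 2: prey: 23+9-7=25; pred: 8+3-3=8
Step 3: prey: 25+10-8=27; pred: 8+4-3=9
Step 4: prey: 27+10-9=28; pred: 9+4-3=10
Step 5: prey: 28+11-11=28; pred: 10+5-4=11
Step 6: prey: 28+11-12=27; pred: 11+6-4=13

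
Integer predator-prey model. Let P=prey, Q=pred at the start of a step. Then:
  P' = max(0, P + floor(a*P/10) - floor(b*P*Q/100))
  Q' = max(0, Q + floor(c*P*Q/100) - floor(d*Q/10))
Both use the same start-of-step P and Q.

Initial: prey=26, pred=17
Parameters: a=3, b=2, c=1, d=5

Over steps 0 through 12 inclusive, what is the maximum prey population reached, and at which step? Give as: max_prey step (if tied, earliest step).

Step 1: prey: 26+7-8=25; pred: 17+4-8=13
Step 2: prey: 25+7-6=26; pred: 13+3-6=10
Step 3: prey: 26+7-5=28; pred: 10+2-5=7
Step 4: prey: 28+8-3=33; pred: 7+1-3=5
Step 5: prey: 33+9-3=39; pred: 5+1-2=4
Step 6: prey: 39+11-3=47; pred: 4+1-2=3
Step 7: prey: 47+14-2=59; pred: 3+1-1=3
Step 8: prey: 59+17-3=73; pred: 3+1-1=3
Step 9: prey: 73+21-4=90; pred: 3+2-1=4
Step 10: prey: 90+27-7=110; pred: 4+3-2=5
Step 11: prey: 110+33-11=132; pred: 5+5-2=8
Step 12: prey: 132+39-21=150; pred: 8+10-4=14
Max prey = 150 at step 12

Answer: 150 12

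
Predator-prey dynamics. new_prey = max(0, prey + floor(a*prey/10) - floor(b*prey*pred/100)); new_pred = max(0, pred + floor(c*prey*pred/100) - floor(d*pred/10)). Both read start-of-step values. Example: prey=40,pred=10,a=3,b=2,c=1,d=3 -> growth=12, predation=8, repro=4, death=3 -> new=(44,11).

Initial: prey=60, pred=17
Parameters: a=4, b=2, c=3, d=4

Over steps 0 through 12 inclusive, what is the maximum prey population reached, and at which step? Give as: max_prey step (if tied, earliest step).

Step 1: prey: 60+24-20=64; pred: 17+30-6=41
Step 2: prey: 64+25-52=37; pred: 41+78-16=103
Step 3: prey: 37+14-76=0; pred: 103+114-41=176
Step 4: prey: 0+0-0=0; pred: 176+0-70=106
Step 5: prey: 0+0-0=0; pred: 106+0-42=64
Step 6: prey: 0+0-0=0; pred: 64+0-25=39
Step 7: prey: 0+0-0=0; pred: 39+0-15=24
Step 8: prey: 0+0-0=0; pred: 24+0-9=15
Step 9: prey: 0+0-0=0; pred: 15+0-6=9
Step 10: prey: 0+0-0=0; pred: 9+0-3=6
Step 11: prey: 0+0-0=0; pred: 6+0-2=4
Step 12: prey: 0+0-0=0; pred: 4+0-1=3
Max prey = 64 at step 1

Answer: 64 1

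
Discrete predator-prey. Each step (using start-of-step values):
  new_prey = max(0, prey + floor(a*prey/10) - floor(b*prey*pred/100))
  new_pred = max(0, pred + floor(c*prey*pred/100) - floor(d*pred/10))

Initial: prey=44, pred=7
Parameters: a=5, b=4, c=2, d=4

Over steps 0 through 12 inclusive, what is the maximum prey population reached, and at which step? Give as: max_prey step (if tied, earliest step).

Answer: 58 2

Derivation:
Step 1: prey: 44+22-12=54; pred: 7+6-2=11
Step 2: prey: 54+27-23=58; pred: 11+11-4=18
Step 3: prey: 58+29-41=46; pred: 18+20-7=31
Step 4: prey: 46+23-57=12; pred: 31+28-12=47
Step 5: prey: 12+6-22=0; pred: 47+11-18=40
Step 6: prey: 0+0-0=0; pred: 40+0-16=24
Step 7: prey: 0+0-0=0; pred: 24+0-9=15
Step 8: prey: 0+0-0=0; pred: 15+0-6=9
Step 9: prey: 0+0-0=0; pred: 9+0-3=6
Step 10: prey: 0+0-0=0; pred: 6+0-2=4
Step 11: prey: 0+0-0=0; pred: 4+0-1=3
Step 12: prey: 0+0-0=0; pred: 3+0-1=2
Max prey = 58 at step 2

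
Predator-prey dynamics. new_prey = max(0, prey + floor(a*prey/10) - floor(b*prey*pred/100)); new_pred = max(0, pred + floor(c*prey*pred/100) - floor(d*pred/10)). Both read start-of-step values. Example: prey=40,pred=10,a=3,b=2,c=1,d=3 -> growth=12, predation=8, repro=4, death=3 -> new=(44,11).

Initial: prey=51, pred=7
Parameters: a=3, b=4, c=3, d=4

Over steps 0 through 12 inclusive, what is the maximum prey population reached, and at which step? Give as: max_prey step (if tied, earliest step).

Answer: 52 1

Derivation:
Step 1: prey: 51+15-14=52; pred: 7+10-2=15
Step 2: prey: 52+15-31=36; pred: 15+23-6=32
Step 3: prey: 36+10-46=0; pred: 32+34-12=54
Step 4: prey: 0+0-0=0; pred: 54+0-21=33
Step 5: prey: 0+0-0=0; pred: 33+0-13=20
Step 6: prey: 0+0-0=0; pred: 20+0-8=12
Step 7: prey: 0+0-0=0; pred: 12+0-4=8
Step 8: prey: 0+0-0=0; pred: 8+0-3=5
Step 9: prey: 0+0-0=0; pred: 5+0-2=3
Step 10: prey: 0+0-0=0; pred: 3+0-1=2
Step 11: prey: 0+0-0=0; pred: 2+0-0=2
Step 12: prey: 0+0-0=0; pred: 2+0-0=2
Max prey = 52 at step 1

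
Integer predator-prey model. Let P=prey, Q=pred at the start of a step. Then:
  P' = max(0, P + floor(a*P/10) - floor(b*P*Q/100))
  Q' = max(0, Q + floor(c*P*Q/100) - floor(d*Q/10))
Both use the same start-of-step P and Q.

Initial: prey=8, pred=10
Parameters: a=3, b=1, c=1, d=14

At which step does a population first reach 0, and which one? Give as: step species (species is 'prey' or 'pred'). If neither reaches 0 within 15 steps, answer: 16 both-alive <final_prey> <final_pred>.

Answer: 1 pred

Derivation:
Step 1: prey: 8+2-0=10; pred: 10+0-14=0
First extinction: pred at step 1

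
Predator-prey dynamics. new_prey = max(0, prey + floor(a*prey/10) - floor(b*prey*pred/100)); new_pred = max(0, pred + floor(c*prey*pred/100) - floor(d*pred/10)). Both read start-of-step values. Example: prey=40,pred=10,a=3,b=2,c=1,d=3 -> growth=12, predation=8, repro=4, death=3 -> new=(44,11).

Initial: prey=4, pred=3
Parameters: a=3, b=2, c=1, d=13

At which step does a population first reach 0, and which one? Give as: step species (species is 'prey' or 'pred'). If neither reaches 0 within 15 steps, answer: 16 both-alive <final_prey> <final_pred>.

Answer: 1 pred

Derivation:
Step 1: prey: 4+1-0=5; pred: 3+0-3=0
First extinction: pred at step 1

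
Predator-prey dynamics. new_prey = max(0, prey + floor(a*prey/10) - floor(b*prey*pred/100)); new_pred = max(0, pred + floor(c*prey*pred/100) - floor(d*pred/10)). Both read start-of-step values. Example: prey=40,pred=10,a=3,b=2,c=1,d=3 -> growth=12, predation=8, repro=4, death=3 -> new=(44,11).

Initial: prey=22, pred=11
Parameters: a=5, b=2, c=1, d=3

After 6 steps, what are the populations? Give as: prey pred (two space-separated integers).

Answer: 100 25

Derivation:
Step 1: prey: 22+11-4=29; pred: 11+2-3=10
Step 2: prey: 29+14-5=38; pred: 10+2-3=9
Step 3: prey: 38+19-6=51; pred: 9+3-2=10
Step 4: prey: 51+25-10=66; pred: 10+5-3=12
Step 5: prey: 66+33-15=84; pred: 12+7-3=16
Step 6: prey: 84+42-26=100; pred: 16+13-4=25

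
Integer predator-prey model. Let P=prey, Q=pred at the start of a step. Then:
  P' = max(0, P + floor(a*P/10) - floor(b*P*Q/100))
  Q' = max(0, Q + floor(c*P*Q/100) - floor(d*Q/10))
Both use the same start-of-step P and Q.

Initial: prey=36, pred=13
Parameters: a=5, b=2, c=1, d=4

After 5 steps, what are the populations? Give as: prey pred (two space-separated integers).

Answer: 95 28

Derivation:
Step 1: prey: 36+18-9=45; pred: 13+4-5=12
Step 2: prey: 45+22-10=57; pred: 12+5-4=13
Step 3: prey: 57+28-14=71; pred: 13+7-5=15
Step 4: prey: 71+35-21=85; pred: 15+10-6=19
Step 5: prey: 85+42-32=95; pred: 19+16-7=28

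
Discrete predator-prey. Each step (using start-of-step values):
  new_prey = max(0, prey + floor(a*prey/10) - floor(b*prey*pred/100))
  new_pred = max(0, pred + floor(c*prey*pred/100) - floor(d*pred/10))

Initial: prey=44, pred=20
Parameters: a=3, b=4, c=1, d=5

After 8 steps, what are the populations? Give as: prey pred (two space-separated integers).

Answer: 24 1

Derivation:
Step 1: prey: 44+13-35=22; pred: 20+8-10=18
Step 2: prey: 22+6-15=13; pred: 18+3-9=12
Step 3: prey: 13+3-6=10; pred: 12+1-6=7
Step 4: prey: 10+3-2=11; pred: 7+0-3=4
Step 5: prey: 11+3-1=13; pred: 4+0-2=2
Step 6: prey: 13+3-1=15; pred: 2+0-1=1
Step 7: prey: 15+4-0=19; pred: 1+0-0=1
Step 8: prey: 19+5-0=24; pred: 1+0-0=1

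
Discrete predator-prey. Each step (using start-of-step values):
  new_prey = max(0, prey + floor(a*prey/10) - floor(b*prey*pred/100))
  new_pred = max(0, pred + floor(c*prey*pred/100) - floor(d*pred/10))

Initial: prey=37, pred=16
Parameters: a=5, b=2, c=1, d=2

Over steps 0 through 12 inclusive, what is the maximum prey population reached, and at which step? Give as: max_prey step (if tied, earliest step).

Step 1: prey: 37+18-11=44; pred: 16+5-3=18
Step 2: prey: 44+22-15=51; pred: 18+7-3=22
Step 3: prey: 51+25-22=54; pred: 22+11-4=29
Step 4: prey: 54+27-31=50; pred: 29+15-5=39
Step 5: prey: 50+25-39=36; pred: 39+19-7=51
Step 6: prey: 36+18-36=18; pred: 51+18-10=59
Step 7: prey: 18+9-21=6; pred: 59+10-11=58
Step 8: prey: 6+3-6=3; pred: 58+3-11=50
Step 9: prey: 3+1-3=1; pred: 50+1-10=41
Step 10: prey: 1+0-0=1; pred: 41+0-8=33
Step 11: prey: 1+0-0=1; pred: 33+0-6=27
Step 12: prey: 1+0-0=1; pred: 27+0-5=22
Max prey = 54 at step 3

Answer: 54 3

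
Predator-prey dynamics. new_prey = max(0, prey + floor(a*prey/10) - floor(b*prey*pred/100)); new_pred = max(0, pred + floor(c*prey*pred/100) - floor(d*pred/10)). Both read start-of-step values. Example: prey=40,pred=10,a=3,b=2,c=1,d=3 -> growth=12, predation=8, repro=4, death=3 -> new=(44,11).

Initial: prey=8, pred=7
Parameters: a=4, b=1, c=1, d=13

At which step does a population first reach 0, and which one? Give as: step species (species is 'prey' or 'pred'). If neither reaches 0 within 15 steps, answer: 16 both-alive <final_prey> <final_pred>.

Answer: 1 pred

Derivation:
Step 1: prey: 8+3-0=11; pred: 7+0-9=0
First extinction: pred at step 1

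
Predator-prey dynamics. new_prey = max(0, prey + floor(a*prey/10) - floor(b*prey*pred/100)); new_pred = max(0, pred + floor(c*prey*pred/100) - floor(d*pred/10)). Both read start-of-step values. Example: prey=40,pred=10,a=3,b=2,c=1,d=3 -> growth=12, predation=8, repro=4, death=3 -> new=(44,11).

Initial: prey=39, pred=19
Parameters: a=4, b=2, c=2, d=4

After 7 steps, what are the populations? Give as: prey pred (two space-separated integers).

Answer: 1 19

Derivation:
Step 1: prey: 39+15-14=40; pred: 19+14-7=26
Step 2: prey: 40+16-20=36; pred: 26+20-10=36
Step 3: prey: 36+14-25=25; pred: 36+25-14=47
Step 4: prey: 25+10-23=12; pred: 47+23-18=52
Step 5: prey: 12+4-12=4; pred: 52+12-20=44
Step 6: prey: 4+1-3=2; pred: 44+3-17=30
Step 7: prey: 2+0-1=1; pred: 30+1-12=19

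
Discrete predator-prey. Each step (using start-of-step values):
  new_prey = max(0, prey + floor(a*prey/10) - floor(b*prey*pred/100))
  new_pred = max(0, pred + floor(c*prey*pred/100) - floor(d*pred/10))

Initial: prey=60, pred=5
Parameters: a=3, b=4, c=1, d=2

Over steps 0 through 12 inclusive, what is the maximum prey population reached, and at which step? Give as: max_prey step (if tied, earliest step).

Step 1: prey: 60+18-12=66; pred: 5+3-1=7
Step 2: prey: 66+19-18=67; pred: 7+4-1=10
Step 3: prey: 67+20-26=61; pred: 10+6-2=14
Step 4: prey: 61+18-34=45; pred: 14+8-2=20
Step 5: prey: 45+13-36=22; pred: 20+9-4=25
Step 6: prey: 22+6-22=6; pred: 25+5-5=25
Step 7: prey: 6+1-6=1; pred: 25+1-5=21
Step 8: prey: 1+0-0=1; pred: 21+0-4=17
Step 9: prey: 1+0-0=1; pred: 17+0-3=14
Step 10: prey: 1+0-0=1; pred: 14+0-2=12
Step 11: prey: 1+0-0=1; pred: 12+0-2=10
Step 12: prey: 1+0-0=1; pred: 10+0-2=8
Max prey = 67 at step 2

Answer: 67 2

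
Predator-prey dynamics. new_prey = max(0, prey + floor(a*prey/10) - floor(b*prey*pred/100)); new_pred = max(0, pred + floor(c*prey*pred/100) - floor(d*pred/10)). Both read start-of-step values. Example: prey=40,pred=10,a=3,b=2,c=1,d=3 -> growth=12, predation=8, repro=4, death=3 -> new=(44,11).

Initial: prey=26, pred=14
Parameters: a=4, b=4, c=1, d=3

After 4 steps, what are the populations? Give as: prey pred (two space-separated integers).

Answer: 16 9

Derivation:
Step 1: prey: 26+10-14=22; pred: 14+3-4=13
Step 2: prey: 22+8-11=19; pred: 13+2-3=12
Step 3: prey: 19+7-9=17; pred: 12+2-3=11
Step 4: prey: 17+6-7=16; pred: 11+1-3=9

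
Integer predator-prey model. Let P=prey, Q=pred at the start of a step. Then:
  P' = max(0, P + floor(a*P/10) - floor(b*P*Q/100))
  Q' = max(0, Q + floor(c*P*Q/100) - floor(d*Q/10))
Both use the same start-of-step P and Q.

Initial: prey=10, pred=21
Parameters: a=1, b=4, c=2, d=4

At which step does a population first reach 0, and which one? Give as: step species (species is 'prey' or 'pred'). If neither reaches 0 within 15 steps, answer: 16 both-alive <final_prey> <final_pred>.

Step 1: prey: 10+1-8=3; pred: 21+4-8=17
Step 2: prey: 3+0-2=1; pred: 17+1-6=12
Step 3: prey: 1+0-0=1; pred: 12+0-4=8
Step 4: prey: 1+0-0=1; pred: 8+0-3=5
Step 5: prey: 1+0-0=1; pred: 5+0-2=3
Step 6: prey: 1+0-0=1; pred: 3+0-1=2
Step 7: prey: 1+0-0=1; pred: 2+0-0=2
Steps 8-15: state stable at prey=1, pred=2 (no change)
No extinction within 15 steps

Answer: 16 both-alive 1 2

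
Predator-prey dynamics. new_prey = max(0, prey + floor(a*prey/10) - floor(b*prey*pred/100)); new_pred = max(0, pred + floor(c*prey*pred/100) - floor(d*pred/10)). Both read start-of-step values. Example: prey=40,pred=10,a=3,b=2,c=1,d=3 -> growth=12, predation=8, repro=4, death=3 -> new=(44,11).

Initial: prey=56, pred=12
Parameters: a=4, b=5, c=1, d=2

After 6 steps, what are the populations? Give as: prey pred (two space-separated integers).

Answer: 1 13

Derivation:
Step 1: prey: 56+22-33=45; pred: 12+6-2=16
Step 2: prey: 45+18-36=27; pred: 16+7-3=20
Step 3: prey: 27+10-27=10; pred: 20+5-4=21
Step 4: prey: 10+4-10=4; pred: 21+2-4=19
Step 5: prey: 4+1-3=2; pred: 19+0-3=16
Step 6: prey: 2+0-1=1; pred: 16+0-3=13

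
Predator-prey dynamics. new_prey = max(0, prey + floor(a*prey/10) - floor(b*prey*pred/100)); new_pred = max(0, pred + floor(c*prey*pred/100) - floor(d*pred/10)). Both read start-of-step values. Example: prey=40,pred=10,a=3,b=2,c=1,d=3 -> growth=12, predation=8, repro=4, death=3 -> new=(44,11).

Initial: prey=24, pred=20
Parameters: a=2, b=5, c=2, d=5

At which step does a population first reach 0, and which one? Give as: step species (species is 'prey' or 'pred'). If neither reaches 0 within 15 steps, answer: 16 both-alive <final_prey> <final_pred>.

Step 1: prey: 24+4-24=4; pred: 20+9-10=19
Step 2: prey: 4+0-3=1; pred: 19+1-9=11
Step 3: prey: 1+0-0=1; pred: 11+0-5=6
Step 4: prey: 1+0-0=1; pred: 6+0-3=3
Step 5: prey: 1+0-0=1; pred: 3+0-1=2
Step 6: prey: 1+0-0=1; pred: 2+0-1=1
Step 7: prey: 1+0-0=1; pred: 1+0-0=1
Steps 8-15: state stable at prey=1, pred=1 (no change)
No extinction within 15 steps

Answer: 16 both-alive 1 1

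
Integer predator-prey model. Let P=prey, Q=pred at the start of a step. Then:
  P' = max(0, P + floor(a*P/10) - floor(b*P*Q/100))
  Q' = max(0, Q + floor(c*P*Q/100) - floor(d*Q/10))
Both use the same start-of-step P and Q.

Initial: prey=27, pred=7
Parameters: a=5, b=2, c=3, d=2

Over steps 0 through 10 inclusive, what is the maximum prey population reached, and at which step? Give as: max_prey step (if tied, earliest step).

Step 1: prey: 27+13-3=37; pred: 7+5-1=11
Step 2: prey: 37+18-8=47; pred: 11+12-2=21
Step 3: prey: 47+23-19=51; pred: 21+29-4=46
Step 4: prey: 51+25-46=30; pred: 46+70-9=107
Step 5: prey: 30+15-64=0; pred: 107+96-21=182
Step 6: prey: 0+0-0=0; pred: 182+0-36=146
Step 7: prey: 0+0-0=0; pred: 146+0-29=117
Step 8: prey: 0+0-0=0; pred: 117+0-23=94
Step 9: prey: 0+0-0=0; pred: 94+0-18=76
Step 10: prey: 0+0-0=0; pred: 76+0-15=61
Max prey = 51 at step 3

Answer: 51 3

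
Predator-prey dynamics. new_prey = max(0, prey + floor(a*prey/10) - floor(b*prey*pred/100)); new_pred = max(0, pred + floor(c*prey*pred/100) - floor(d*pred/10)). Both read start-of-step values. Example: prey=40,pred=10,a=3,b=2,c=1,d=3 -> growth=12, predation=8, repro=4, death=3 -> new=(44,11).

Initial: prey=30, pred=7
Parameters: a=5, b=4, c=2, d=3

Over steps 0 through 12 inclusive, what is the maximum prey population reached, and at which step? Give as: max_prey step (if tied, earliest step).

Answer: 42 2

Derivation:
Step 1: prey: 30+15-8=37; pred: 7+4-2=9
Step 2: prey: 37+18-13=42; pred: 9+6-2=13
Step 3: prey: 42+21-21=42; pred: 13+10-3=20
Step 4: prey: 42+21-33=30; pred: 20+16-6=30
Step 5: prey: 30+15-36=9; pred: 30+18-9=39
Step 6: prey: 9+4-14=0; pred: 39+7-11=35
Step 7: prey: 0+0-0=0; pred: 35+0-10=25
Step 8: prey: 0+0-0=0; pred: 25+0-7=18
Step 9: prey: 0+0-0=0; pred: 18+0-5=13
Step 10: prey: 0+0-0=0; pred: 13+0-3=10
Step 11: prey: 0+0-0=0; pred: 10+0-3=7
Step 12: prey: 0+0-0=0; pred: 7+0-2=5
Max prey = 42 at step 2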